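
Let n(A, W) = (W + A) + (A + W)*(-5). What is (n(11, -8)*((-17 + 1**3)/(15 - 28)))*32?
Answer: -6144/13 ≈ -472.62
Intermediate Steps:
n(A, W) = -4*A - 4*W (n(A, W) = (A + W) + (-5*A - 5*W) = -4*A - 4*W)
(n(11, -8)*((-17 + 1**3)/(15 - 28)))*32 = ((-4*11 - 4*(-8))*((-17 + 1**3)/(15 - 28)))*32 = ((-44 + 32)*((-17 + 1)/(-13)))*32 = -(-192)*(-1)/13*32 = -12*16/13*32 = -192/13*32 = -6144/13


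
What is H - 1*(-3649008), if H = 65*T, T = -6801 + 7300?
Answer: 3681443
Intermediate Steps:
T = 499
H = 32435 (H = 65*499 = 32435)
H - 1*(-3649008) = 32435 - 1*(-3649008) = 32435 + 3649008 = 3681443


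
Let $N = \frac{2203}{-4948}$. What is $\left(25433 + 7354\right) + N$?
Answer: $\frac{162227873}{4948} \approx 32787.0$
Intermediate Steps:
$N = - \frac{2203}{4948}$ ($N = 2203 \left(- \frac{1}{4948}\right) = - \frac{2203}{4948} \approx -0.44523$)
$\left(25433 + 7354\right) + N = \left(25433 + 7354\right) - \frac{2203}{4948} = 32787 - \frac{2203}{4948} = \frac{162227873}{4948}$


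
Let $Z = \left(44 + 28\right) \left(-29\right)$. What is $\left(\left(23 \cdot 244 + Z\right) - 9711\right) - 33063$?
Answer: $-39250$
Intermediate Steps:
$Z = -2088$ ($Z = 72 \left(-29\right) = -2088$)
$\left(\left(23 \cdot 244 + Z\right) - 9711\right) - 33063 = \left(\left(23 \cdot 244 - 2088\right) - 9711\right) - 33063 = \left(\left(5612 - 2088\right) - 9711\right) - 33063 = \left(3524 - 9711\right) - 33063 = -6187 - 33063 = -39250$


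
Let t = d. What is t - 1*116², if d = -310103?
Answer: -323559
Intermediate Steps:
t = -310103
t - 1*116² = -310103 - 1*116² = -310103 - 1*13456 = -310103 - 13456 = -323559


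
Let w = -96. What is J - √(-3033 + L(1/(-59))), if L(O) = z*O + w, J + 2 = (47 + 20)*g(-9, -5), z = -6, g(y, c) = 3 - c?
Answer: 534 - I*√10891695/59 ≈ 534.0 - 55.937*I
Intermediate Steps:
J = 534 (J = -2 + (47 + 20)*(3 - 1*(-5)) = -2 + 67*(3 + 5) = -2 + 67*8 = -2 + 536 = 534)
L(O) = -96 - 6*O (L(O) = -6*O - 96 = -96 - 6*O)
J - √(-3033 + L(1/(-59))) = 534 - √(-3033 + (-96 - 6/(-59))) = 534 - √(-3033 + (-96 - 6*(-1/59))) = 534 - √(-3033 + (-96 + 6/59)) = 534 - √(-3033 - 5658/59) = 534 - √(-184605/59) = 534 - I*√10891695/59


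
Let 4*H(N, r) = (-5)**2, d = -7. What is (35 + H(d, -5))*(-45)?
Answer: -7425/4 ≈ -1856.3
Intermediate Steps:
H(N, r) = 25/4 (H(N, r) = (1/4)*(-5)**2 = (1/4)*25 = 25/4)
(35 + H(d, -5))*(-45) = (35 + 25/4)*(-45) = (165/4)*(-45) = -7425/4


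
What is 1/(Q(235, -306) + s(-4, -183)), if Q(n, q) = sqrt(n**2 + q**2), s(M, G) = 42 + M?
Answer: -38/147417 + sqrt(148861)/147417 ≈ 0.0023595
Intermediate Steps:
1/(Q(235, -306) + s(-4, -183)) = 1/(sqrt(235**2 + (-306)**2) + (42 - 4)) = 1/(sqrt(55225 + 93636) + 38) = 1/(sqrt(148861) + 38) = 1/(38 + sqrt(148861))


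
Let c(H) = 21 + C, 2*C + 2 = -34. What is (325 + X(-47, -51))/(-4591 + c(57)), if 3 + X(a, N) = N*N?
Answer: -79/124 ≈ -0.63710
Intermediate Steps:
X(a, N) = -3 + N**2 (X(a, N) = -3 + N*N = -3 + N**2)
C = -18 (C = -1 + (1/2)*(-34) = -1 - 17 = -18)
c(H) = 3 (c(H) = 21 - 18 = 3)
(325 + X(-47, -51))/(-4591 + c(57)) = (325 + (-3 + (-51)**2))/(-4591 + 3) = (325 + (-3 + 2601))/(-4588) = (325 + 2598)*(-1/4588) = 2923*(-1/4588) = -79/124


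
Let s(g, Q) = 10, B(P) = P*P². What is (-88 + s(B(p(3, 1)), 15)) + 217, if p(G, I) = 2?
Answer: 139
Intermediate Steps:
B(P) = P³
(-88 + s(B(p(3, 1)), 15)) + 217 = (-88 + 10) + 217 = -78 + 217 = 139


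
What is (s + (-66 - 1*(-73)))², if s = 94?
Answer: 10201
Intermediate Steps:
(s + (-66 - 1*(-73)))² = (94 + (-66 - 1*(-73)))² = (94 + (-66 + 73))² = (94 + 7)² = 101² = 10201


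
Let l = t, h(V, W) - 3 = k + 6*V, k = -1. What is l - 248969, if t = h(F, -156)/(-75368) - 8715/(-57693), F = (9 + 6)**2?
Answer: -45106996948253/181175251 ≈ -2.4897e+5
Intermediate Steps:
F = 225 (F = 15**2 = 225)
h(V, W) = 2 + 6*V (h(V, W) = 3 + (-1 + 6*V) = 2 + 6*V)
t = 24117966/181175251 (t = (2 + 6*225)/(-75368) - 8715/(-57693) = (2 + 1350)*(-1/75368) - 8715*(-1/57693) = 1352*(-1/75368) + 2905/19231 = -169/9421 + 2905/19231 = 24117966/181175251 ≈ 0.13312)
l = 24117966/181175251 ≈ 0.13312
l - 248969 = 24117966/181175251 - 248969 = -45106996948253/181175251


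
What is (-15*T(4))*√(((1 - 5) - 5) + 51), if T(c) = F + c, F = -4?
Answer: 0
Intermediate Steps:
T(c) = -4 + c
(-15*T(4))*√(((1 - 5) - 5) + 51) = (-15*(-4 + 4))*√(((1 - 5) - 5) + 51) = (-15*0)*√((-4 - 5) + 51) = 0*√(-9 + 51) = 0*√42 = 0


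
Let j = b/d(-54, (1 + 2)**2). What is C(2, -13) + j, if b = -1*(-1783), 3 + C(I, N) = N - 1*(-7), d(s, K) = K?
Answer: 1702/9 ≈ 189.11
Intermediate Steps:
C(I, N) = 4 + N (C(I, N) = -3 + (N - 1*(-7)) = -3 + (N + 7) = -3 + (7 + N) = 4 + N)
b = 1783
j = 1783/9 (j = 1783/((1 + 2)**2) = 1783/(3**2) = 1783/9 ≈ 198.11)
C(2, -13) + j = (4 - 13) + 1783/9 = -9 + 1783/9 = 1702/9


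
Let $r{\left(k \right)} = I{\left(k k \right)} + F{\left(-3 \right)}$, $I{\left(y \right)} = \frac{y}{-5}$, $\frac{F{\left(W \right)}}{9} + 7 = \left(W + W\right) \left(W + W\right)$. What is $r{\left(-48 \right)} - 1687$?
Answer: $- \frac{9434}{5} \approx -1886.8$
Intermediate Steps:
$F{\left(W \right)} = -63 + 36 W^{2}$ ($F{\left(W \right)} = -63 + 9 \left(W + W\right) \left(W + W\right) = -63 + 9 \cdot 2 W 2 W = -63 + 9 \cdot 4 W^{2} = -63 + 36 W^{2}$)
$I{\left(y \right)} = - \frac{y}{5}$ ($I{\left(y \right)} = y \left(- \frac{1}{5}\right) = - \frac{y}{5}$)
$r{\left(k \right)} = 261 - \frac{k^{2}}{5}$ ($r{\left(k \right)} = - \frac{k k}{5} - \left(63 - 36 \left(-3\right)^{2}\right) = - \frac{k^{2}}{5} + \left(-63 + 36 \cdot 9\right) = - \frac{k^{2}}{5} + \left(-63 + 324\right) = - \frac{k^{2}}{5} + 261 = 261 - \frac{k^{2}}{5}$)
$r{\left(-48 \right)} - 1687 = \left(261 - \frac{\left(-48\right)^{2}}{5}\right) - 1687 = \left(261 - \frac{2304}{5}\right) - 1687 = - \frac{999}{5} - 1687 = - \frac{9434}{5}$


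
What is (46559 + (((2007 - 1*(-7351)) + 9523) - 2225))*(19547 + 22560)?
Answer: 2661794005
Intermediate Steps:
(46559 + (((2007 - 1*(-7351)) + 9523) - 2225))*(19547 + 22560) = (46559 + (((2007 + 7351) + 9523) - 2225))*42107 = (46559 + ((9358 + 9523) - 2225))*42107 = (46559 + (18881 - 2225))*42107 = (46559 + 16656)*42107 = 63215*42107 = 2661794005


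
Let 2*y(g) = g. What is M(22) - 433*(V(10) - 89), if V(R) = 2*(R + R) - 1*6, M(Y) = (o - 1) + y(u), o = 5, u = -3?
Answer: 47635/2 ≈ 23818.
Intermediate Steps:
y(g) = g/2
M(Y) = 5/2 (M(Y) = (5 - 1) + (½)*(-3) = 4 - 3/2 = 5/2)
V(R) = -6 + 4*R (V(R) = 2*(2*R) - 6 = 4*R - 6 = -6 + 4*R)
M(22) - 433*(V(10) - 89) = 5/2 - 433*((-6 + 4*10) - 89) = 5/2 - 433*((-6 + 40) - 89) = 5/2 - 433*(34 - 89) = 5/2 - 433*(-55) = 5/2 + 23815 = 47635/2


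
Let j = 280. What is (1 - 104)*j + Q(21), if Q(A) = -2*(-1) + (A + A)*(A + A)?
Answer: -27074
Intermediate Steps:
Q(A) = 2 + 4*A² (Q(A) = 2 + (2*A)*(2*A) = 2 + 4*A²)
(1 - 104)*j + Q(21) = (1 - 104)*280 + (2 + 4*21²) = -103*280 + (2 + 4*441) = -28840 + (2 + 1764) = -28840 + 1766 = -27074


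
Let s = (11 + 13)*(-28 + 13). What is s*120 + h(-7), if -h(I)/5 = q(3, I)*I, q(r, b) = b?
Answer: -43445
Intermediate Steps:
s = -360 (s = 24*(-15) = -360)
h(I) = -5*I**2 (h(I) = -5*I*I = -5*I**2)
s*120 + h(-7) = -360*120 - 5*(-7)**2 = -43200 - 5*49 = -43200 - 245 = -43445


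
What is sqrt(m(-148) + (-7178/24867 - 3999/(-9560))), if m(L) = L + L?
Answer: I*sqrt(51608235281251910)/13207140 ≈ 17.201*I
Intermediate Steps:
m(L) = 2*L
sqrt(m(-148) + (-7178/24867 - 3999/(-9560))) = sqrt(2*(-148) + (-7178/24867 - 3999/(-9560))) = sqrt(-296 + (-7178*1/24867 - 3999*(-1/9560))) = sqrt(-296 + (-7178/24867 + 3999/9560)) = sqrt(-296 + 30821453/237728520) = sqrt(-70336820467/237728520) = I*sqrt(51608235281251910)/13207140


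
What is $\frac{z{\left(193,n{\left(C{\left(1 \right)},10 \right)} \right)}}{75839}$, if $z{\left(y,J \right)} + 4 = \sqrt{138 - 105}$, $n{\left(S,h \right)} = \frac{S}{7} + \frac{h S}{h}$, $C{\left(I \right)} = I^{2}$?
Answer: $- \frac{4}{75839} + \frac{\sqrt{33}}{75839} \approx 2.3003 \cdot 10^{-5}$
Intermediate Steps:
$n{\left(S,h \right)} = \frac{8 S}{7}$ ($n{\left(S,h \right)} = S \frac{1}{7} + \frac{S h}{h} = \frac{S}{7} + S = \frac{8 S}{7}$)
$z{\left(y,J \right)} = -4 + \sqrt{33}$ ($z{\left(y,J \right)} = -4 + \sqrt{138 - 105} = -4 + \sqrt{33}$)
$\frac{z{\left(193,n{\left(C{\left(1 \right)},10 \right)} \right)}}{75839} = \frac{-4 + \sqrt{33}}{75839} = \left(-4 + \sqrt{33}\right) \frac{1}{75839} = - \frac{4}{75839} + \frac{\sqrt{33}}{75839}$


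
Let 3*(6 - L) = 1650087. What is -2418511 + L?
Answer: -2968534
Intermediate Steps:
L = -550023 (L = 6 - 1/3*1650087 = 6 - 550029 = -550023)
-2418511 + L = -2418511 - 550023 = -2968534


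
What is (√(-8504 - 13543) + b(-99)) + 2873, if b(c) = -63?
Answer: 2810 + I*√22047 ≈ 2810.0 + 148.48*I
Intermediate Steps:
(√(-8504 - 13543) + b(-99)) + 2873 = (√(-8504 - 13543) - 63) + 2873 = (√(-22047) - 63) + 2873 = (I*√22047 - 63) + 2873 = (-63 + I*√22047) + 2873 = 2810 + I*√22047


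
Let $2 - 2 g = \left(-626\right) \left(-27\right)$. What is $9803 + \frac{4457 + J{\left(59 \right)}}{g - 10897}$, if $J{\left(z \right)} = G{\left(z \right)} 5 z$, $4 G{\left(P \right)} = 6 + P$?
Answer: $\frac{758597561}{77388} \approx 9802.5$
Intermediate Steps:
$G{\left(P \right)} = \frac{3}{2} + \frac{P}{4}$ ($G{\left(P \right)} = \frac{6 + P}{4} = \frac{3}{2} + \frac{P}{4}$)
$g = -8450$ ($g = 1 - \frac{\left(-626\right) \left(-27\right)}{2} = 1 - 8451 = -8450$)
$J{\left(z \right)} = z \left(\frac{15}{2} + \frac{5 z}{4}\right)$ ($J{\left(z \right)} = \left(\frac{3}{2} + \frac{z}{4}\right) 5 z = \left(\frac{15}{2} + \frac{5 z}{4}\right) z = z \left(\frac{15}{2} + \frac{5 z}{4}\right)$)
$9803 + \frac{4457 + J{\left(59 \right)}}{g - 10897} = 9803 + \frac{4457 + \frac{5}{4} \cdot 59 \left(6 + 59\right)}{-8450 - 10897} = 9803 + \frac{4457 + \frac{5}{4} \cdot 59 \cdot 65}{-19347} = 9803 + \left(4457 + \frac{19175}{4}\right) \left(- \frac{1}{19347}\right) = 9803 + \frac{37003}{4} \left(- \frac{1}{19347}\right) = 9803 - \frac{37003}{77388} = \frac{758597561}{77388}$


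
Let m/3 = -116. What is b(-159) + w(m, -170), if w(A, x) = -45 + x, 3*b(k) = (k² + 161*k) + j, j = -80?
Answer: -1043/3 ≈ -347.67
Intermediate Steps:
m = -348 (m = 3*(-116) = -348)
b(k) = -80/3 + k²/3 + 161*k/3 (b(k) = ((k² + 161*k) - 80)/3 = (-80 + k² + 161*k)/3 = -80/3 + k²/3 + 161*k/3)
b(-159) + w(m, -170) = (-80/3 + (⅓)*(-159)² + (161/3)*(-159)) + (-45 - 170) = (-80/3 + (⅓)*25281 - 8533) - 215 = (-80/3 + 8427 - 8533) - 215 = -398/3 - 215 = -1043/3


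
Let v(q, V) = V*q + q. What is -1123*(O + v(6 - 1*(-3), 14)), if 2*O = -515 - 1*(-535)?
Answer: -162835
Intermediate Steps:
O = 10 (O = (-515 - 1*(-535))/2 = (-515 + 535)/2 = (½)*20 = 10)
v(q, V) = q + V*q
-1123*(O + v(6 - 1*(-3), 14)) = -1123*(10 + (6 - 1*(-3))*(1 + 14)) = -1123*(10 + (6 + 3)*15) = -1123*(10 + 9*15) = -1123*(10 + 135) = -1123*145 = -162835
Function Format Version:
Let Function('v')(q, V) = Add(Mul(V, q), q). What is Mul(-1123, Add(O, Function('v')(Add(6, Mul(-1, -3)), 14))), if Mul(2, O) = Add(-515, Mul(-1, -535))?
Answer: -162835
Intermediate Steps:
O = 10 (O = Mul(Rational(1, 2), Add(-515, Mul(-1, -535))) = Mul(Rational(1, 2), Add(-515, 535)) = Mul(Rational(1, 2), 20) = 10)
Function('v')(q, V) = Add(q, Mul(V, q))
Mul(-1123, Add(O, Function('v')(Add(6, Mul(-1, -3)), 14))) = Mul(-1123, Add(10, Mul(Add(6, Mul(-1, -3)), Add(1, 14)))) = Mul(-1123, Add(10, Mul(Add(6, 3), 15))) = Mul(-1123, Add(10, Mul(9, 15))) = Mul(-1123, Add(10, 135)) = Mul(-1123, 145) = -162835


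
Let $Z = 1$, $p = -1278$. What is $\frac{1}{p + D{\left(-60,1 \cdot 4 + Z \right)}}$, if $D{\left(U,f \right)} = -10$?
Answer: $- \frac{1}{1288} \approx -0.0007764$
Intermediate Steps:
$\frac{1}{p + D{\left(-60,1 \cdot 4 + Z \right)}} = \frac{1}{-1278 - 10} = \frac{1}{-1288} = - \frac{1}{1288}$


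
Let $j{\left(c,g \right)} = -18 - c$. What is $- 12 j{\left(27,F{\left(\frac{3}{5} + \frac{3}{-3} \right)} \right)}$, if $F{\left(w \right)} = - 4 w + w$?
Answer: $540$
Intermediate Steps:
$F{\left(w \right)} = - 3 w$
$- 12 j{\left(27,F{\left(\frac{3}{5} + \frac{3}{-3} \right)} \right)} = - 12 \left(-18 - 27\right) = \left(-12\right) \left(-45\right) = 540$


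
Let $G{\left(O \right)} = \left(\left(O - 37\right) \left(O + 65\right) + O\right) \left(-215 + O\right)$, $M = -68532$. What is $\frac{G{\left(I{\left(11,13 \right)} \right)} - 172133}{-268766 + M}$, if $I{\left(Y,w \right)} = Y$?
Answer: $- \frac{228727}{337298} \approx -0.67812$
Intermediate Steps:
$G{\left(O \right)} = \left(-215 + O\right) \left(O + \left(-37 + O\right) \left(65 + O\right)\right)$ ($G{\left(O \right)} = \left(\left(-37 + O\right) \left(65 + O\right) + O\right) \left(-215 + O\right) = \left(O + \left(-37 + O\right) \left(65 + O\right)\right) \left(-215 + O\right) = \left(-215 + O\right) \left(O + \left(-37 + O\right) \left(65 + O\right)\right)$)
$\frac{G{\left(I{\left(11,13 \right)} \right)} - 172133}{-268766 + M} = \frac{\left(517075 + 11^{3} - 95040 - 186 \cdot 11^{2}\right) - 172133}{-268766 - 68532} = \frac{\left(517075 + 1331 - 95040 - 22506\right) - 172133}{-337298} = \left(\left(517075 + 1331 - 95040 - 22506\right) - 172133\right) \left(- \frac{1}{337298}\right) = \left(400860 - 172133\right) \left(- \frac{1}{337298}\right) = 228727 \left(- \frac{1}{337298}\right) = - \frac{228727}{337298}$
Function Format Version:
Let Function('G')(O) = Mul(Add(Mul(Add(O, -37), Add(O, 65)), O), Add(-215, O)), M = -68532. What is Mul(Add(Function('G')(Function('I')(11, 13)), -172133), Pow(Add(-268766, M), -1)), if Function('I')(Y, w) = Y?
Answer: Rational(-228727, 337298) ≈ -0.67812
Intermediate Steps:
Function('G')(O) = Mul(Add(-215, O), Add(O, Mul(Add(-37, O), Add(65, O)))) (Function('G')(O) = Mul(Add(Mul(Add(-37, O), Add(65, O)), O), Add(-215, O)) = Mul(Add(O, Mul(Add(-37, O), Add(65, O))), Add(-215, O)) = Mul(Add(-215, O), Add(O, Mul(Add(-37, O), Add(65, O)))))
Mul(Add(Function('G')(Function('I')(11, 13)), -172133), Pow(Add(-268766, M), -1)) = Mul(Add(Add(517075, Pow(11, 3), Mul(-8640, 11), Mul(-186, Pow(11, 2))), -172133), Pow(Add(-268766, -68532), -1)) = Mul(Add(Add(517075, 1331, -95040, Mul(-186, 121)), -172133), Pow(-337298, -1)) = Mul(Add(Add(517075, 1331, -95040, -22506), -172133), Rational(-1, 337298)) = Mul(Add(400860, -172133), Rational(-1, 337298)) = Mul(228727, Rational(-1, 337298)) = Rational(-228727, 337298)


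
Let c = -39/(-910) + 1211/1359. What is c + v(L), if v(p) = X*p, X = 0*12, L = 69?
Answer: 88847/95130 ≈ 0.93395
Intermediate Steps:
c = 88847/95130 (c = -39*(-1/910) + 1211*(1/1359) = 3/70 + 1211/1359 = 88847/95130 ≈ 0.93395)
X = 0
v(p) = 0 (v(p) = 0*p = 0)
c + v(L) = 88847/95130 + 0 = 88847/95130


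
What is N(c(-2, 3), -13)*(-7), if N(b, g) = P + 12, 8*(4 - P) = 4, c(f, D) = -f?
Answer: -217/2 ≈ -108.50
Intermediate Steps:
P = 7/2 (P = 4 - ⅛*4 = 4 - ½ = 7/2 ≈ 3.5000)
N(b, g) = 31/2 (N(b, g) = 7/2 + 12 = 31/2)
N(c(-2, 3), -13)*(-7) = (31/2)*(-7) = -217/2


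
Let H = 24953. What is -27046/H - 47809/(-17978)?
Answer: 706744989/448605034 ≈ 1.5754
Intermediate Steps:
-27046/H - 47809/(-17978) = -27046/24953 - 47809/(-17978) = -27046*1/24953 - 47809*(-1/17978) = -27046/24953 + 47809/17978 = 706744989/448605034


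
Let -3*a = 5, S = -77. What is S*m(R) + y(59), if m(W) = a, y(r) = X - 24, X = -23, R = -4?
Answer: 244/3 ≈ 81.333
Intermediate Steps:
a = -5/3 (a = -⅓*5 = -5/3 ≈ -1.6667)
y(r) = -47 (y(r) = -23 - 24 = -47)
m(W) = -5/3
S*m(R) + y(59) = -77*(-5/3) - 47 = 385/3 - 47 = 244/3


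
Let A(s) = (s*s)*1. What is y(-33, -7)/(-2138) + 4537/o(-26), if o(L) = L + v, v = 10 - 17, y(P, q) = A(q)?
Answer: -9701723/70554 ≈ -137.51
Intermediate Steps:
A(s) = s² (A(s) = s²*1 = s²)
y(P, q) = q²
v = -7
o(L) = -7 + L (o(L) = L - 7 = -7 + L)
y(-33, -7)/(-2138) + 4537/o(-26) = (-7)²/(-2138) + 4537/(-7 - 26) = 49*(-1/2138) + 4537/(-33) = -49/2138 + 4537*(-1/33) = -49/2138 - 4537/33 = -9701723/70554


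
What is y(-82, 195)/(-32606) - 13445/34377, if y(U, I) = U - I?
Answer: -61266463/160128066 ≈ -0.38261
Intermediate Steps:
y(-82, 195)/(-32606) - 13445/34377 = (-82 - 1*195)/(-32606) - 13445/34377 = (-82 - 195)*(-1/32606) - 13445*1/34377 = -277*(-1/32606) - 13445/34377 = 277/32606 - 13445/34377 = -61266463/160128066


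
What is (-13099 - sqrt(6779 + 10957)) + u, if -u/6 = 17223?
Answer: -116437 - 2*sqrt(4434) ≈ -1.1657e+5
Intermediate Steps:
u = -103338 (u = -6*17223 = -103338)
(-13099 - sqrt(6779 + 10957)) + u = (-13099 - sqrt(6779 + 10957)) - 103338 = (-13099 - sqrt(17736)) - 103338 = (-13099 - 2*sqrt(4434)) - 103338 = -116437 - 2*sqrt(4434)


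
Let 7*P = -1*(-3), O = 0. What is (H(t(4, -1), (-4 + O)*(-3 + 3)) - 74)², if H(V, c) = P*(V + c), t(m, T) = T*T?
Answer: 265225/49 ≈ 5412.8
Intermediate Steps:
P = 3/7 (P = (-1*(-3))/7 = (⅐)*3 = 3/7 ≈ 0.42857)
t(m, T) = T²
H(V, c) = 3*V/7 + 3*c/7 (H(V, c) = 3*(V + c)/7 = 3*V/7 + 3*c/7)
(H(t(4, -1), (-4 + O)*(-3 + 3)) - 74)² = (((3/7)*(-1)² + 3*((-4 + 0)*(-3 + 3))/7) - 74)² = (((3/7)*1 + 3*(-4*0)/7) - 74)² = ((3/7 + (3/7)*0) - 74)² = ((3/7 + 0) - 74)² = (3/7 - 74)² = (-515/7)² = 265225/49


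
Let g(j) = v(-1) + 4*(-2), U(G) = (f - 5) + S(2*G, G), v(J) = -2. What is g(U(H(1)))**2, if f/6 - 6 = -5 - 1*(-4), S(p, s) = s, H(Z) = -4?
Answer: 100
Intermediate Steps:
f = 30 (f = 36 + 6*(-5 - 1*(-4)) = 36 + 6*(-5 + 4) = 36 + 6*(-1) = 36 - 6 = 30)
U(G) = 25 + G (U(G) = (30 - 5) + G = 25 + G)
g(j) = -10 (g(j) = -2 + 4*(-2) = -2 - 8 = -10)
g(U(H(1)))**2 = (-10)**2 = 100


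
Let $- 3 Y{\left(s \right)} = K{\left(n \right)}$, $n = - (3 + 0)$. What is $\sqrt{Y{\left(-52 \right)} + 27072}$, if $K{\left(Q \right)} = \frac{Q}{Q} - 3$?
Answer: $\frac{\sqrt{243654}}{3} \approx 164.54$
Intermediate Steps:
$n = -3$ ($n = \left(-1\right) 3 = -3$)
$K{\left(Q \right)} = -2$ ($K{\left(Q \right)} = 1 - 3 = -2$)
$Y{\left(s \right)} = \frac{2}{3}$ ($Y{\left(s \right)} = \left(- \frac{1}{3}\right) \left(-2\right) = \frac{2}{3}$)
$\sqrt{Y{\left(-52 \right)} + 27072} = \sqrt{\frac{2}{3} + 27072} = \sqrt{\frac{81218}{3}} = \frac{\sqrt{243654}}{3}$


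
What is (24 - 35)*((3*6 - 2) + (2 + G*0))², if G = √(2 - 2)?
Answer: -3564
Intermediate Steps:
G = 0 (G = √0 = 0)
(24 - 35)*((3*6 - 2) + (2 + G*0))² = (24 - 35)*((3*6 - 2) + (2 + 0*0))² = -11*((18 - 2) + (2 + 0))² = -11*(16 + 2)² = -11*18² = -11*324 = -3564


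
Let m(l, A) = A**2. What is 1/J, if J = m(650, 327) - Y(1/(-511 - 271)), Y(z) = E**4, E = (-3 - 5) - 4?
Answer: 1/86193 ≈ 1.1602e-5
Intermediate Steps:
E = -12 (E = -8 - 4 = -12)
Y(z) = 20736 (Y(z) = (-12)**4 = 20736)
J = 86193 (J = 327**2 - 1*20736 = 106929 - 20736 = 86193)
1/J = 1/86193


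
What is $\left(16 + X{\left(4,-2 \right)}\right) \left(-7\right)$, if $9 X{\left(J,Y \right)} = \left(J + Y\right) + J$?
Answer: $- \frac{350}{3} \approx -116.67$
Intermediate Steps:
$X{\left(J,Y \right)} = \frac{Y}{9} + \frac{2 J}{9}$ ($X{\left(J,Y \right)} = \frac{\left(J + Y\right) + J}{9} = \frac{Y + 2 J}{9} = \frac{Y}{9} + \frac{2 J}{9}$)
$\left(16 + X{\left(4,-2 \right)}\right) \left(-7\right) = \left(16 + \left(\frac{1}{9} \left(-2\right) + \frac{2}{9} \cdot 4\right)\right) \left(-7\right) = \left(16 + \left(- \frac{2}{9} + \frac{8}{9}\right)\right) \left(-7\right) = \left(16 + \frac{2}{3}\right) \left(-7\right) = \frac{50}{3} \left(-7\right) = - \frac{350}{3}$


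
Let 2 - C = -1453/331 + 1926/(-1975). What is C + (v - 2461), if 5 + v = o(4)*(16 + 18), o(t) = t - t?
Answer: -1607271219/653725 ≈ -2458.6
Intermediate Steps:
o(t) = 0
v = -5 (v = -5 + 0*(16 + 18) = -5 + 0*34 = -5 + 0 = -5)
C = 4814631/653725 (C = 2 - (-1453/331 + 1926/(-1975)) = 2 - (-1453*1/331 + 1926*(-1/1975)) = 2 - (-1453/331 - 1926/1975) = 2 - 1*(-3507181/653725) = 2 + 3507181/653725 = 4814631/653725 ≈ 7.3649)
C + (v - 2461) = 4814631/653725 + (-5 - 2461) = 4814631/653725 - 2466 = -1607271219/653725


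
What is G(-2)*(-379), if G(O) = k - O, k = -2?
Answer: 0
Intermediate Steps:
G(O) = -2 - O
G(-2)*(-379) = (-2 - 1*(-2))*(-379) = (-2 + 2)*(-379) = 0*(-379) = 0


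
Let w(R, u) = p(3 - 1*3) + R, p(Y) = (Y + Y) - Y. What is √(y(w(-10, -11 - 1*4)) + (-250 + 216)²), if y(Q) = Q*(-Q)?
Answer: 4*√66 ≈ 32.496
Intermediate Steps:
p(Y) = Y (p(Y) = 2*Y - Y = Y)
w(R, u) = R (w(R, u) = (3 - 1*3) + R = (3 - 3) + R = 0 + R = R)
y(Q) = -Q²
√(y(w(-10, -11 - 1*4)) + (-250 + 216)²) = √(-1*(-10)² + (-250 + 216)²) = √(-1*100 + (-34)²) = √(-100 + 1156) = √1056 = 4*√66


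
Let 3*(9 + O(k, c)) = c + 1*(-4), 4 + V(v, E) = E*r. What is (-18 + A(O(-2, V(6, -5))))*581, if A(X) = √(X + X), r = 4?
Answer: -10458 + 581*I*√330/3 ≈ -10458.0 + 3518.1*I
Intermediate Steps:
V(v, E) = -4 + 4*E (V(v, E) = -4 + E*4 = -4 + 4*E)
O(k, c) = -31/3 + c/3 (O(k, c) = -9 + (c + 1*(-4))/3 = -9 + (c - 4)/3 = -9 + (-4 + c)/3 = -9 + (-4/3 + c/3) = -31/3 + c/3)
A(X) = √2*√X (A(X) = √(2*X) = √2*√X)
(-18 + A(O(-2, V(6, -5))))*581 = (-18 + √2*√(-31/3 + (-4 + 4*(-5))/3))*581 = (-18 + √2*√(-31/3 + (-4 - 20)/3))*581 = (-18 + √2*√(-31/3 + (⅓)*(-24)))*581 = (-18 + √2*√(-31/3 - 8))*581 = (-18 + √2*√(-55/3))*581 = (-18 + √2*(I*√165/3))*581 = (-18 + I*√330/3)*581 = -10458 + 581*I*√330/3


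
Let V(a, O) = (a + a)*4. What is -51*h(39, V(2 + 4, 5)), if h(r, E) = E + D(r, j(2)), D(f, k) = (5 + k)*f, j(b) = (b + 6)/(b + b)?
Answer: -16371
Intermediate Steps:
V(a, O) = 8*a (V(a, O) = (2*a)*4 = 8*a)
j(b) = (6 + b)/(2*b) (j(b) = (6 + b)/((2*b)) = (6 + b)*(1/(2*b)) = (6 + b)/(2*b))
D(f, k) = f*(5 + k)
h(r, E) = E + 7*r (h(r, E) = E + r*(5 + (½)*(6 + 2)/2) = E + r*(5 + (½)*(½)*8) = E + r*(5 + 2) = E + r*7 = E + 7*r)
-51*h(39, V(2 + 4, 5)) = -51*(8*(2 + 4) + 7*39) = -51*(8*6 + 273) = -51*(48 + 273) = -51*321 = -16371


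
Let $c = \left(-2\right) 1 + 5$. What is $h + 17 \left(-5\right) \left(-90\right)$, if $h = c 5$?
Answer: $7665$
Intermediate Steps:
$c = 3$ ($c = -2 + 5 = 3$)
$h = 15$ ($h = 3 \cdot 5 = 15$)
$h + 17 \left(-5\right) \left(-90\right) = 15 + 17 \left(-5\right) \left(-90\right) = 15 - -7650 = 15 + 7650 = 7665$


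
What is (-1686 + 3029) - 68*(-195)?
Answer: 14603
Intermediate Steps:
(-1686 + 3029) - 68*(-195) = 1343 + 13260 = 14603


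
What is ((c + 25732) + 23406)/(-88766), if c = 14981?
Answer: -64119/88766 ≈ -0.72234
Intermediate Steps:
((c + 25732) + 23406)/(-88766) = ((14981 + 25732) + 23406)/(-88766) = (40713 + 23406)*(-1/88766) = 64119*(-1/88766) = -64119/88766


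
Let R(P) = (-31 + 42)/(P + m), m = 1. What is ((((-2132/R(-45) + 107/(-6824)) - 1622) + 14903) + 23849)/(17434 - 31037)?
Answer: -311570085/92826872 ≈ -3.3565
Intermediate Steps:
R(P) = 11/(1 + P) (R(P) = (-31 + 42)/(P + 1) = 11/(1 + P))
((((-2132/R(-45) + 107/(-6824)) - 1622) + 14903) + 23849)/(17434 - 31037) = ((((-2132/(11/(1 - 45)) + 107/(-6824)) - 1622) + 14903) + 23849)/(17434 - 31037) = ((((-2132/(11/(-44)) + 107*(-1/6824)) - 1622) + 14903) + 23849)/(-13603) = ((((-2132/(11*(-1/44)) - 107/6824) - 1622) + 14903) + 23849)*(-1/13603) = ((((-2132/(-1/4) - 107/6824) - 1622) + 14903) + 23849)*(-1/13603) = ((((-2132*(-4) - 107/6824) - 1622) + 14903) + 23849)*(-1/13603) = ((((8528 - 107/6824) - 1622) + 14903) + 23849)*(-1/13603) = (((58194965/6824 - 1622) + 14903) + 23849)*(-1/13603) = ((47126437/6824 + 14903) + 23849)*(-1/13603) = (148824509/6824 + 23849)*(-1/13603) = (311570085/6824)*(-1/13603) = -311570085/92826872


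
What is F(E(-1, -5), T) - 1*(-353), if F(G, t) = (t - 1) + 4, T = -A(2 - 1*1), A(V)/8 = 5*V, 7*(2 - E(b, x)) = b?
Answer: 316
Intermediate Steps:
E(b, x) = 2 - b/7
A(V) = 40*V (A(V) = 8*(5*V) = 40*V)
T = -40 (T = -40*(2 - 1*1) = -40*(2 - 1) = -40 ≈ -40.000)
F(G, t) = 3 + t (F(G, t) = (-1 + t) + 4 = 3 + t)
F(E(-1, -5), T) - 1*(-353) = (3 - 40) - 1*(-353) = -37 + 353 = 316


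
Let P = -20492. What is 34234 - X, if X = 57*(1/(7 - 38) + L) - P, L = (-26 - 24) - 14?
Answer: 539147/31 ≈ 17392.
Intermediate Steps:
L = -64 (L = -50 - 14 = -64)
X = 522107/31 (X = 57*(1/(7 - 38) - 64) - 1*(-20492) = 57*(1/(-31) - 64) + 20492 = 57*(-1/31 - 64) + 20492 = 57*(-1985/31) + 20492 = -113145/31 + 20492 = 522107/31 ≈ 16842.)
34234 - X = 34234 - 1*522107/31 = 34234 - 522107/31 = 539147/31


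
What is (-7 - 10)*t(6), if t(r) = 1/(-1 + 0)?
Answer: 17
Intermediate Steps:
t(r) = -1 (t(r) = 1/(-1) = -1)
(-7 - 10)*t(6) = (-7 - 10)*(-1) = -17*(-1) = 17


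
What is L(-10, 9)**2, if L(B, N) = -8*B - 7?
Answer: 5329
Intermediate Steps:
L(B, N) = -7 - 8*B
L(-10, 9)**2 = (-7 - 8*(-10))**2 = (-7 + 80)**2 = 73**2 = 5329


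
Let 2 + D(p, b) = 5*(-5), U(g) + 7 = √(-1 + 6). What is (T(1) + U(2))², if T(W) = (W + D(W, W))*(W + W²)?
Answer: (59 - √5)² ≈ 3222.1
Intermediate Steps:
U(g) = -7 + √5 (U(g) = -7 + √(-1 + 6) = -7 + √5)
D(p, b) = -27 (D(p, b) = -2 + 5*(-5) = -2 - 25 = -27)
T(W) = (-27 + W)*(W + W²) (T(W) = (W - 27)*(W + W²) = (-27 + W)*(W + W²))
(T(1) + U(2))² = (1*(-27 + 1² - 26*1) + (-7 + √5))² = (1*(-27 + 1 - 26) + (-7 + √5))² = (1*(-52) + (-7 + √5))² = (-52 + (-7 + √5))² = (-59 + √5)²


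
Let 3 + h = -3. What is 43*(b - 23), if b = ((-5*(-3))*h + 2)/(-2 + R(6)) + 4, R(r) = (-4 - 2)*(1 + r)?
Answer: -731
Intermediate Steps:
h = -6 (h = -3 - 3 = -6)
R(r) = -6 - 6*r (R(r) = -6*(1 + r) = -6 - 6*r)
b = 6 (b = (-5*(-3)*(-6) + 2)/(-2 + (-6 - 6*6)) + 4 = (15*(-6) + 2)/(-2 + (-6 - 36)) + 4 = (-90 + 2)/(-2 - 42) + 4 = -88/(-44) + 4 = -88*(-1/44) + 4 = 2 + 4 = 6)
43*(b - 23) = 43*(6 - 23) = 43*(-17) = -731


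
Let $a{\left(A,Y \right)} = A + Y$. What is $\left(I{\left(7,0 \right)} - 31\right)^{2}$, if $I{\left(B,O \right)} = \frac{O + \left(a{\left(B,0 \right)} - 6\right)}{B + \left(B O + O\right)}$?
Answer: $\frac{46656}{49} \approx 952.16$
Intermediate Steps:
$I{\left(B,O \right)} = \frac{-6 + B + O}{B + O + B O}$ ($I{\left(B,O \right)} = \frac{O + \left(\left(B + 0\right) - 6\right)}{B + \left(B O + O\right)} = \frac{O + \left(B - 6\right)}{B + \left(O + B O\right)} = \frac{O + \left(-6 + B\right)}{B + O + B O} = \frac{-6 + B + O}{B + O + B O}$)
$\left(I{\left(7,0 \right)} - 31\right)^{2} = \left(\frac{-6 + 7 + 0}{7 + 0 + 7 \cdot 0} - 31\right)^{2} = \left(\frac{1}{7 + 0 + 0} \cdot 1 - 31\right)^{2} = \left(\frac{1}{7} \cdot 1 - 31\right)^{2} = \left(\frac{1}{7} - 31\right)^{2} = \left(- \frac{216}{7}\right)^{2} = \frac{46656}{49}$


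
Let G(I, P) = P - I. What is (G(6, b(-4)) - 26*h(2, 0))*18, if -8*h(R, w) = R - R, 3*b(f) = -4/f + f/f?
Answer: -96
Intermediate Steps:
b(f) = ⅓ - 4/(3*f) (b(f) = (-4/f + f/f)/3 = (-4/f + 1)/3 = (1 - 4/f)/3 = ⅓ - 4/(3*f))
h(R, w) = 0 (h(R, w) = -(R - R)/8 = -⅛*0 = 0)
(G(6, b(-4)) - 26*h(2, 0))*18 = (((⅓)*(-4 - 4)/(-4) - 1*6) - 26*0)*18 = (((⅓)*(-¼)*(-8) - 6) + 0)*18 = ((⅔ - 6) + 0)*18 = (-16/3 + 0)*18 = -16/3*18 = -96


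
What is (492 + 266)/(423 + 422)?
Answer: 758/845 ≈ 0.89704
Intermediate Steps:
(492 + 266)/(423 + 422) = 758/845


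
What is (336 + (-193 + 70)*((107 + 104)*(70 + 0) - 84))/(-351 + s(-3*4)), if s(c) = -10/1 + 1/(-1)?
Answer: 903021/181 ≈ 4989.1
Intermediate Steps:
s(c) = -11 (s(c) = -10*1 + 1*(-1) = -10 - 1 = -11)
(336 + (-193 + 70)*((107 + 104)*(70 + 0) - 84))/(-351 + s(-3*4)) = (336 + (-193 + 70)*((107 + 104)*(70 + 0) - 84))/(-351 - 11) = (336 - 123*(211*70 - 84))/(-362) = (336 - 123*(14770 - 84))*(-1/362) = (336 - 123*14686)*(-1/362) = (336 - 1806378)*(-1/362) = -1806042*(-1/362) = 903021/181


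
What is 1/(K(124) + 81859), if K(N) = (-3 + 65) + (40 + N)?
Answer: 1/82085 ≈ 1.2182e-5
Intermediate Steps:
K(N) = 102 + N (K(N) = 62 + (40 + N) = 102 + N)
1/(K(124) + 81859) = 1/((102 + 124) + 81859) = 1/(226 + 81859) = 1/82085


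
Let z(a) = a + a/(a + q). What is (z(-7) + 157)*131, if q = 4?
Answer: 59867/3 ≈ 19956.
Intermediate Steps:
z(a) = a + a/(4 + a) (z(a) = a + a/(a + 4) = a + a/(4 + a))
(z(-7) + 157)*131 = (-7*(5 - 7)/(4 - 7) + 157)*131 = (-7*(-2)/(-3) + 157)*131 = (-7*(-⅓)*(-2) + 157)*131 = (-14/3 + 157)*131 = (457/3)*131 = 59867/3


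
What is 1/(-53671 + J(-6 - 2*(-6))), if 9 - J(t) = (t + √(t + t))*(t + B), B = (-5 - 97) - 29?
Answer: -13228/699873061 - 125*√3/1399746122 ≈ -1.9055e-5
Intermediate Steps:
B = -131 (B = -102 - 29 = -131)
J(t) = 9 - (-131 + t)*(t + √2*√t) (J(t) = 9 - (t + √(t + t))*(t - 131) = 9 - (t + √(2*t))*(-131 + t) = 9 - (t + √2*√t)*(-131 + t) = 9 - (-131 + t)*(t + √2*√t))
1/(-53671 + J(-6 - 2*(-6))) = 1/(-53671 + (9 - (-6 - 2*(-6))² + 131*(-6 - 2*(-6)) - √2*(-6 - 2*(-6))^(3/2) + 131*√2*√(-6 - 2*(-6)))) = 1/(-53671 + (9 - (-6 + 12)² + 131*(-6 + 12) - √2*(-6 + 12)^(3/2) + 131*√2*√(-6 + 12))) = 1/(-53671 + (9 - 1*6² + 131*6 - √2*6^(3/2) + 131*√2*√6)) = 1/(-53671 + (9 - 1*36 + 786 - √2*6*√6 + 262*√3)) = 1/(-53671 + (9 - 36 + 786 - 12*√3 + 262*√3)) = 1/(-53671 + (759 + 250*√3)) = 1/(-52912 + 250*√3)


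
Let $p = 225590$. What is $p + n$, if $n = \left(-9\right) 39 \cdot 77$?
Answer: $198563$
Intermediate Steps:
$n = -27027$ ($n = \left(-351\right) 77 = -27027$)
$p + n = 225590 - 27027 = 198563$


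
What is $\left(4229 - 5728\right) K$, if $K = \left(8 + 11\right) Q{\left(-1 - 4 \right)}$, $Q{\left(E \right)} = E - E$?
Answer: $0$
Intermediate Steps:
$Q{\left(E \right)} = 0$
$K = 0$ ($K = \left(8 + 11\right) 0 = 19 \cdot 0 = 0$)
$\left(4229 - 5728\right) K = \left(4229 - 5728\right) 0 = \left(-1499\right) 0 = 0$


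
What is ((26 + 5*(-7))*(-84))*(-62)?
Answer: -46872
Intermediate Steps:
((26 + 5*(-7))*(-84))*(-62) = ((26 - 35)*(-84))*(-62) = -9*(-84)*(-62) = 756*(-62) = -46872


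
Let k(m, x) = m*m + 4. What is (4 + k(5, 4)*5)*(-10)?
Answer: -1490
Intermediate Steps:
k(m, x) = 4 + m**2 (k(m, x) = m**2 + 4 = 4 + m**2)
(4 + k(5, 4)*5)*(-10) = (4 + (4 + 5**2)*5)*(-10) = (4 + (4 + 25)*5)*(-10) = (4 + 29*5)*(-10) = (4 + 145)*(-10) = 149*(-10) = -1490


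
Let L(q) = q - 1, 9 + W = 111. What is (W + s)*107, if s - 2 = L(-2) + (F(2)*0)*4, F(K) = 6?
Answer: 10807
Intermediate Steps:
W = 102 (W = -9 + 111 = 102)
L(q) = -1 + q
s = -1 (s = 2 + ((-1 - 2) + (6*0)*4) = 2 + (-3 + 0*4) = 2 + (-3 + 0) = 2 - 3 = -1)
(W + s)*107 = (102 - 1)*107 = 101*107 = 10807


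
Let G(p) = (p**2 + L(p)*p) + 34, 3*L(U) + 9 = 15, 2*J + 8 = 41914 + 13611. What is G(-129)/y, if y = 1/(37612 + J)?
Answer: 2146374997/2 ≈ 1.0732e+9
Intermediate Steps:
J = 55517/2 (J = -4 + (41914 + 13611)/2 = -4 + (1/2)*55525 = -4 + 55525/2 = 55517/2 ≈ 27759.)
L(U) = 2 (L(U) = -3 + (1/3)*15 = -3 + 5 = 2)
y = 2/130741 (y = 1/(37612 + 55517/2) = 1/(130741/2) = 2/130741 ≈ 1.5297e-5)
G(p) = 34 + p**2 + 2*p (G(p) = (p**2 + 2*p) + 34 = 34 + p**2 + 2*p)
G(-129)/y = (34 + (-129)**2 + 2*(-129))/(2/130741) = (34 + 16641 - 258)*(130741/2) = 16417*(130741/2) = 2146374997/2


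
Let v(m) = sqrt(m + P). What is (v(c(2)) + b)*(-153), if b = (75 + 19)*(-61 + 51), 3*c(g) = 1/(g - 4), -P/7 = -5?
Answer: 143820 - 51*sqrt(1254)/2 ≈ 1.4292e+5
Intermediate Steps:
P = 35 (P = -7*(-5) = 35)
c(g) = 1/(3*(-4 + g)) (c(g) = 1/(3*(g - 4)) = 1/(3*(-4 + g)))
b = -940 (b = 94*(-10) = -940)
v(m) = sqrt(35 + m) (v(m) = sqrt(m + 35) = sqrt(35 + m))
(v(c(2)) + b)*(-153) = (sqrt(35 + 1/(3*(-4 + 2))) - 940)*(-153) = (sqrt(35 + (1/3)/(-2)) - 940)*(-153) = (sqrt(35 + (1/3)*(-1/2)) - 940)*(-153) = (sqrt(35 - 1/6) - 940)*(-153) = (sqrt(209/6) - 940)*(-153) = (sqrt(1254)/6 - 940)*(-153) = (-940 + sqrt(1254)/6)*(-153) = 143820 - 51*sqrt(1254)/2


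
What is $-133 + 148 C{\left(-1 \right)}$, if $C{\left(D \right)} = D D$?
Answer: $15$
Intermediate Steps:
$C{\left(D \right)} = D^{2}$
$-133 + 148 C{\left(-1 \right)} = -133 + 148 \left(-1\right)^{2} = -133 + 148 \cdot 1 = -133 + 148 = 15$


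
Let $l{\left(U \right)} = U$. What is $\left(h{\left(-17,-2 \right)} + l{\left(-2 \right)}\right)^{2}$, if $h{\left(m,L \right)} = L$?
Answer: $16$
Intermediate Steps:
$\left(h{\left(-17,-2 \right)} + l{\left(-2 \right)}\right)^{2} = \left(-2 - 2\right)^{2} = \left(-4\right)^{2} = 16$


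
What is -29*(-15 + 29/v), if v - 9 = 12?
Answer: 8294/21 ≈ 394.95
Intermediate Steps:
v = 21 (v = 9 + 12 = 21)
-29*(-15 + 29/v) = -29*(-15 + 29/21) = -29*(-286/21) = 8294/21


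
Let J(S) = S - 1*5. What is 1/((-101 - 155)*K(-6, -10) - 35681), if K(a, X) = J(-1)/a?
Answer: -1/35937 ≈ -2.7826e-5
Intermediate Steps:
J(S) = -5 + S (J(S) = S - 5 = -5 + S)
K(a, X) = -6/a (K(a, X) = (-5 - 1)/a = -6/a)
1/((-101 - 155)*K(-6, -10) - 35681) = 1/((-101 - 155)*(-6/(-6)) - 35681) = 1/(-(-1536)*(-1)/6 - 35681) = 1/(-256*1 - 35681) = 1/(-256 - 35681) = 1/(-35937) = -1/35937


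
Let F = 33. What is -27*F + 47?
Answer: -844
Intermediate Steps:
-27*F + 47 = -27*33 + 47 = -891 + 47 = -844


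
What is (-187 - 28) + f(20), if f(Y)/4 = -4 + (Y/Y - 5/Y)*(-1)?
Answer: -234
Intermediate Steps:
f(Y) = -20 + 20/Y (f(Y) = 4*(-4 + (Y/Y - 5/Y)*(-1)) = 4*(-4 + (1 - 5/Y)*(-1)) = 4*(-4 + (-1 + 5/Y)) = 4*(-5 + 5/Y) = -20 + 20/Y)
(-187 - 28) + f(20) = (-187 - 28) + (-20 + 20/20) = -215 + (-20 + 20*(1/20)) = -215 + (-20 + 1) = -215 - 19 = -234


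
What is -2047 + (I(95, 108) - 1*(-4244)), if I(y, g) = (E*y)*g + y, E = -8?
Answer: -79788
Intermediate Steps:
I(y, g) = y - 8*g*y (I(y, g) = (-8*y)*g + y = -8*g*y + y = y - 8*g*y)
-2047 + (I(95, 108) - 1*(-4244)) = -2047 + (95*(1 - 8*108) - 1*(-4244)) = -2047 + (95*(1 - 864) + 4244) = -2047 + (95*(-863) + 4244) = -2047 + (-81985 + 4244) = -2047 - 77741 = -79788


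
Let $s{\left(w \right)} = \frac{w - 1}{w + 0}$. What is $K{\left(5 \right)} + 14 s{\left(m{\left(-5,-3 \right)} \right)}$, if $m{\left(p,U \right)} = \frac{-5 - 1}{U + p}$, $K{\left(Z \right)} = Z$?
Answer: $\frac{1}{3} \approx 0.33333$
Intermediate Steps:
$m{\left(p,U \right)} = - \frac{6}{U + p}$
$s{\left(w \right)} = \frac{-1 + w}{w}$
$K{\left(5 \right)} + 14 s{\left(m{\left(-5,-3 \right)} \right)} = 5 + 14 \frac{-1 - \frac{6}{-3 - 5}}{\left(-6\right) \frac{1}{-3 - 5}} = 5 + 14 \frac{-1 - \frac{6}{-8}}{\left(-6\right) \frac{1}{-8}} = 5 + 14 \frac{-1 - - \frac{3}{4}}{\left(-6\right) \left(- \frac{1}{8}\right)} = 5 + 14 \frac{-1 + \frac{3}{4}}{\frac{3}{4}} = 5 + 14 \cdot \frac{4}{3} \left(- \frac{1}{4}\right) = 5 + 14 \left(- \frac{1}{3}\right) = 5 - \frac{14}{3} = \frac{1}{3}$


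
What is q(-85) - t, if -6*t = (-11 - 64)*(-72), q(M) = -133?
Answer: 767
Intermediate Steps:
t = -900 (t = -(-11 - 64)*(-72)/6 = -(-25)*(-72)/2 = -⅙*5400 = -900)
q(-85) - t = -133 - 1*(-900) = -133 + 900 = 767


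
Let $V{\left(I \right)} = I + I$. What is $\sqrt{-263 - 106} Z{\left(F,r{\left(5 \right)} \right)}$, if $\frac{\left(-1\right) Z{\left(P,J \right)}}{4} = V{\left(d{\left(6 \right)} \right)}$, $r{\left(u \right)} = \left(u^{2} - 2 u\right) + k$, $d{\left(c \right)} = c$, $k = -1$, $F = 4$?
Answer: $- 144 i \sqrt{41} \approx - 922.05 i$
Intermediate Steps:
$r{\left(u \right)} = -1 + u^{2} - 2 u$ ($r{\left(u \right)} = \left(u^{2} - 2 u\right) - 1 = -1 + u^{2} - 2 u$)
$V{\left(I \right)} = 2 I$
$Z{\left(P,J \right)} = -48$ ($Z{\left(P,J \right)} = - 4 \cdot 2 \cdot 6 = \left(-4\right) 12 = -48$)
$\sqrt{-263 - 106} Z{\left(F,r{\left(5 \right)} \right)} = \sqrt{-263 - 106} \left(-48\right) = \sqrt{-369} \left(-48\right) = 3 i \sqrt{41} \left(-48\right) = - 144 i \sqrt{41}$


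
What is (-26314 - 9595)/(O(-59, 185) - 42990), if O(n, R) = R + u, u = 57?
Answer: 35909/42748 ≈ 0.84002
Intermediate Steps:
O(n, R) = 57 + R (O(n, R) = R + 57 = 57 + R)
(-26314 - 9595)/(O(-59, 185) - 42990) = (-26314 - 9595)/((57 + 185) - 42990) = -35909/(242 - 42990) = -35909/(-42748) = -35909*(-1/42748) = 35909/42748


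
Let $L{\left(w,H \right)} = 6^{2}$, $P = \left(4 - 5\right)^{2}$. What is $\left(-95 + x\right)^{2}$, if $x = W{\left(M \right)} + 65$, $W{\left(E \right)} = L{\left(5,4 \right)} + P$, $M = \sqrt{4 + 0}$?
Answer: $49$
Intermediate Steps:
$P = 1$ ($P = \left(-1\right)^{2} = 1$)
$M = 2$ ($M = \sqrt{4} = 2$)
$L{\left(w,H \right)} = 36$
$W{\left(E \right)} = 37$ ($W{\left(E \right)} = 36 + 1 = 37$)
$x = 102$ ($x = 37 + 65 = 102$)
$\left(-95 + x\right)^{2} = \left(-95 + 102\right)^{2} = 7^{2} = 49$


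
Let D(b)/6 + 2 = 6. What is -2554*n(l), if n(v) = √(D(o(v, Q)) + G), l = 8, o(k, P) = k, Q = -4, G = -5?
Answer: -2554*√19 ≈ -11133.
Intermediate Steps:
D(b) = 24 (D(b) = -12 + 6*6 = -12 + 36 = 24)
n(v) = √19 (n(v) = √(24 - 5) = √19)
-2554*n(l) = -2554*√19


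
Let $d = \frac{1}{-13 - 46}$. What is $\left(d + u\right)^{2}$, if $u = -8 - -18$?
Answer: $\frac{346921}{3481} \approx 99.661$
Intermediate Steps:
$d = - \frac{1}{59}$ ($d = \frac{1}{-59} = - \frac{1}{59} \approx -0.016949$)
$u = 10$ ($u = -8 + 18 = 10$)
$\left(d + u\right)^{2} = \left(- \frac{1}{59} + 10\right)^{2} = \left(\frac{589}{59}\right)^{2} = \frac{346921}{3481}$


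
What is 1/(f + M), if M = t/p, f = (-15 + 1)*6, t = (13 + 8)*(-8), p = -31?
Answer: -31/2436 ≈ -0.012726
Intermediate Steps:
t = -168 (t = 21*(-8) = -168)
f = -84 (f = -14*6 = -84)
M = 168/31 (M = -168/(-31) = -168*(-1/31) = 168/31 ≈ 5.4194)
1/(f + M) = 1/(-84 + 168/31) = 1/(-2436/31) = -31/2436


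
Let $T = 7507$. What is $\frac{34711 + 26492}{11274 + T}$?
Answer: $\frac{61203}{18781} \approx 3.2588$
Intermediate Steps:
$\frac{34711 + 26492}{11274 + T} = \frac{34711 + 26492}{11274 + 7507} = \frac{61203}{18781}$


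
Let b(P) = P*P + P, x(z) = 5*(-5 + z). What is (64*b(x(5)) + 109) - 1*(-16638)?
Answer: 16747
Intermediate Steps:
x(z) = -25 + 5*z
b(P) = P + P**2 (b(P) = P**2 + P = P + P**2)
(64*b(x(5)) + 109) - 1*(-16638) = (64*((-25 + 5*5)*(1 + (-25 + 5*5))) + 109) - 1*(-16638) = (64*((-25 + 25)*(1 + (-25 + 25))) + 109) + 16638 = (64*(0*(1 + 0)) + 109) + 16638 = (64*(0*1) + 109) + 16638 = (64*0 + 109) + 16638 = (0 + 109) + 16638 = 109 + 16638 = 16747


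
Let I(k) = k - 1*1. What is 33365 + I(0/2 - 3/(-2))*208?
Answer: 33469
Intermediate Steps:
I(k) = -1 + k (I(k) = k - 1 = -1 + k)
33365 + I(0/2 - 3/(-2))*208 = 33365 + (-1 + (0/2 - 3/(-2)))*208 = 33365 + (-1 + (0*(½) - 3*(-½)))*208 = 33365 + (-1 + (0 + 3/2))*208 = 33365 + (-1 + 3/2)*208 = 33365 + (½)*208 = 33365 + 104 = 33469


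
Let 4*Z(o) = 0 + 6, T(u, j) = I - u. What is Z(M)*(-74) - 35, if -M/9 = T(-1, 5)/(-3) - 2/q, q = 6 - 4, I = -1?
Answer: -146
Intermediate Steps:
q = 2
T(u, j) = -1 - u
M = 9 (M = -9*((-1 - 1*(-1))/(-3) - 2/2) = -9*((-1 + 1)*(-1/3) - 2*1/2) = -9*(0*(-1/3) - 1) = -9*(0 - 1) = -9*(-1) = 9)
Z(o) = 3/2 (Z(o) = (0 + 6)/4 = (1/4)*6 = 3/2)
Z(M)*(-74) - 35 = (3/2)*(-74) - 35 = -111 - 35 = -146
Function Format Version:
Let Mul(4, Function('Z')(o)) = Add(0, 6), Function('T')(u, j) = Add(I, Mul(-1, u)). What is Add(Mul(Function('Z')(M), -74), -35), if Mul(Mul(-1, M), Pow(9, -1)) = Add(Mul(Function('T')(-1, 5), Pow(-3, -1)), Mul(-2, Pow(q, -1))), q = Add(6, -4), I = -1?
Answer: -146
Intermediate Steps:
q = 2
Function('T')(u, j) = Add(-1, Mul(-1, u))
M = 9 (M = Mul(-9, Add(Mul(Add(-1, Mul(-1, -1)), Pow(-3, -1)), Mul(-2, Pow(2, -1)))) = Mul(-9, Add(Mul(Add(-1, 1), Rational(-1, 3)), Mul(-2, Rational(1, 2)))) = Mul(-9, Add(Mul(0, Rational(-1, 3)), -1)) = Mul(-9, Add(0, -1)) = Mul(-9, -1) = 9)
Function('Z')(o) = Rational(3, 2) (Function('Z')(o) = Mul(Rational(1, 4), Add(0, 6)) = Mul(Rational(1, 4), 6) = Rational(3, 2))
Add(Mul(Function('Z')(M), -74), -35) = Add(Mul(Rational(3, 2), -74), -35) = Add(-111, -35) = -146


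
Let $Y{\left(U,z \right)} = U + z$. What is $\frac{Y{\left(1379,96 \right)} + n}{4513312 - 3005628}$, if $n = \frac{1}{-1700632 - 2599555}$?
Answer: $\frac{1585693956}{1620830784227} \approx 0.00097832$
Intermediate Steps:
$n = - \frac{1}{4300187}$ ($n = \frac{1}{-4300187} = - \frac{1}{4300187} \approx -2.3255 \cdot 10^{-7}$)
$\frac{Y{\left(1379,96 \right)} + n}{4513312 - 3005628} = \frac{\left(1379 + 96\right) - \frac{1}{4300187}}{4513312 - 3005628} = \frac{1475 - \frac{1}{4300187}}{1507684} = \frac{6342775824}{4300187} \cdot \frac{1}{1507684} = \frac{1585693956}{1620830784227}$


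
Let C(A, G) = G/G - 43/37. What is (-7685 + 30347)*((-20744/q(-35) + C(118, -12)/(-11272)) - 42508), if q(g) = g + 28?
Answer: -654072456540753/729862 ≈ -8.9616e+8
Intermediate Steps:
q(g) = 28 + g
C(A, G) = -6/37 (C(A, G) = 1 - 43*1/37 = 1 - 43/37 = -6/37)
(-7685 + 30347)*((-20744/q(-35) + C(118, -12)/(-11272)) - 42508) = (-7685 + 30347)*((-20744/(28 - 35) - 6/37/(-11272)) - 42508) = 22662*((-20744/(-7) - 6/37*(-1/11272)) - 42508) = 22662*((-20744*(-⅐) + 3/208532) - 42508) = 22662*((20744/7 + 3/208532) - 42508) = 22662*(4325787829/1459724 - 42508) = 22662*(-57724159963/1459724) = -654072456540753/729862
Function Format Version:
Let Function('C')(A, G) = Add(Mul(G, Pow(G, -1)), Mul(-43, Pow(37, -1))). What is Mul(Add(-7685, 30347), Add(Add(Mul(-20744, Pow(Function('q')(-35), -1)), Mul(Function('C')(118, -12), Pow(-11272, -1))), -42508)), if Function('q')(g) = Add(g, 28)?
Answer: Rational(-654072456540753, 729862) ≈ -8.9616e+8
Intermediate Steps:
Function('q')(g) = Add(28, g)
Function('C')(A, G) = Rational(-6, 37) (Function('C')(A, G) = Add(1, Mul(-43, Rational(1, 37))) = Add(1, Rational(-43, 37)) = Rational(-6, 37))
Mul(Add(-7685, 30347), Add(Add(Mul(-20744, Pow(Function('q')(-35), -1)), Mul(Function('C')(118, -12), Pow(-11272, -1))), -42508)) = Mul(Add(-7685, 30347), Add(Add(Mul(-20744, Pow(Add(28, -35), -1)), Mul(Rational(-6, 37), Pow(-11272, -1))), -42508)) = Mul(22662, Add(Add(Mul(-20744, Pow(-7, -1)), Mul(Rational(-6, 37), Rational(-1, 11272))), -42508)) = Mul(22662, Add(Add(Mul(-20744, Rational(-1, 7)), Rational(3, 208532)), -42508)) = Mul(22662, Add(Add(Rational(20744, 7), Rational(3, 208532)), -42508)) = Mul(22662, Add(Rational(4325787829, 1459724), -42508)) = Mul(22662, Rational(-57724159963, 1459724)) = Rational(-654072456540753, 729862)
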